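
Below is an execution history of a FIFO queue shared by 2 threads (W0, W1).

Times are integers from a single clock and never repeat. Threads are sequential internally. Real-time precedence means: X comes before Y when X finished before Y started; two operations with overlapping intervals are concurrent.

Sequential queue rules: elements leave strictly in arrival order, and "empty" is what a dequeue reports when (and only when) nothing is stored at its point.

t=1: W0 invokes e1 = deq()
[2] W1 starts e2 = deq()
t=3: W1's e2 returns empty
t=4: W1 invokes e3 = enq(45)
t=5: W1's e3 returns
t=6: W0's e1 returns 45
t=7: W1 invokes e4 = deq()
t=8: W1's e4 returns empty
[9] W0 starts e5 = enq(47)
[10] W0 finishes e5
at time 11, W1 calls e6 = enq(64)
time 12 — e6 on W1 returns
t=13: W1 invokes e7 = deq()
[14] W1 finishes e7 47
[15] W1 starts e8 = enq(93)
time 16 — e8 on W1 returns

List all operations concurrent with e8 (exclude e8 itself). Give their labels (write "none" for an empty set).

overlap test against e8 [15,16]: concurrent iff the interval meets 15..16
e1 [1,6]: before
e2 [2,3]: before
e3 [4,5]: before
e4 [7,8]: before
e5 [9,10]: before
e6 [11,12]: before
e7 [13,14]: before

none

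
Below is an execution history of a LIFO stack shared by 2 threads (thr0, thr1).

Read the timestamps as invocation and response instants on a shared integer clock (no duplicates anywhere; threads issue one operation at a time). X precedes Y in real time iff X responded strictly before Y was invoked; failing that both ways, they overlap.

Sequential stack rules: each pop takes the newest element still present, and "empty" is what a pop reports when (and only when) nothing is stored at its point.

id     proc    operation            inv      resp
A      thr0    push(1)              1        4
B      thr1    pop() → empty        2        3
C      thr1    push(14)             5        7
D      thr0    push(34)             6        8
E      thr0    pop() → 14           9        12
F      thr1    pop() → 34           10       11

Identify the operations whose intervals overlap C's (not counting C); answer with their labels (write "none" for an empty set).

D

C spans [5,7]; an op avoiding the whole window 5..7 is ordered, any other is concurrent
A [1,4]: before
B [2,3]: before
D [6,8]: concurrent
E [9,12]: after
F [10,11]: after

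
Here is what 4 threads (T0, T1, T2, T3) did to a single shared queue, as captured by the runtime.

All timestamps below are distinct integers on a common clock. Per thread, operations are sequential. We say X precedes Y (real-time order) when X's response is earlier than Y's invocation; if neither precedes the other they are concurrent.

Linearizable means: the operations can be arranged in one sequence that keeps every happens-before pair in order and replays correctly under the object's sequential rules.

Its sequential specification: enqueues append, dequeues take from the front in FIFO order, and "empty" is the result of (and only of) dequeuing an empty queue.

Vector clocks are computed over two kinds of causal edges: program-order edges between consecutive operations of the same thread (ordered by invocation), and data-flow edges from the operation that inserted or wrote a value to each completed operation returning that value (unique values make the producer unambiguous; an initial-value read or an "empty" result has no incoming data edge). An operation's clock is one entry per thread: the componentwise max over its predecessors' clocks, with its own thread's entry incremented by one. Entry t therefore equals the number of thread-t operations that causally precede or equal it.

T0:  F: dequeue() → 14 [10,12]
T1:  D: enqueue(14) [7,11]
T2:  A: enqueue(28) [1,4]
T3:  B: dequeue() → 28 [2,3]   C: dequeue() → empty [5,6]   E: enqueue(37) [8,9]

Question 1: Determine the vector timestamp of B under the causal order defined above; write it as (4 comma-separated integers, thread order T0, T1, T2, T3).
Answer: (0, 0, 1, 1)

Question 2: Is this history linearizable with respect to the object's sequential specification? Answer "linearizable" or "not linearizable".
linearizable

one valid linearization: A, B, C, D, E, F
1. A enqueue(28), leaving queue <28>
2. B dequeue() → 28, leaving queue <>
3. C dequeue() → empty, leaving queue <>
4. D enqueue(14), leaving queue <14>
5. E enqueue(37), leaving queue <14,37>
6. F dequeue() → 14, leaving queue <37>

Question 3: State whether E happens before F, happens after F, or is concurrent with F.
Answer: before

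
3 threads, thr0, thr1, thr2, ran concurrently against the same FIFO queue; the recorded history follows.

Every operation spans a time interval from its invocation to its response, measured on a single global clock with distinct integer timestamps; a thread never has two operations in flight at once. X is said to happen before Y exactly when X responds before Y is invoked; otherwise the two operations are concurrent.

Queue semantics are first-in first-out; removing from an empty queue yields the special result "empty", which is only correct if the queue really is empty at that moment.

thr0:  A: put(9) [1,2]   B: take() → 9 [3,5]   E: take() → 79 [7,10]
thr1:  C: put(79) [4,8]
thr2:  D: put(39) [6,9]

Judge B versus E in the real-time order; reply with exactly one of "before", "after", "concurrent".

before

B spans [3,5], E spans [7,10]
resp(B)=5 < inv(E)=7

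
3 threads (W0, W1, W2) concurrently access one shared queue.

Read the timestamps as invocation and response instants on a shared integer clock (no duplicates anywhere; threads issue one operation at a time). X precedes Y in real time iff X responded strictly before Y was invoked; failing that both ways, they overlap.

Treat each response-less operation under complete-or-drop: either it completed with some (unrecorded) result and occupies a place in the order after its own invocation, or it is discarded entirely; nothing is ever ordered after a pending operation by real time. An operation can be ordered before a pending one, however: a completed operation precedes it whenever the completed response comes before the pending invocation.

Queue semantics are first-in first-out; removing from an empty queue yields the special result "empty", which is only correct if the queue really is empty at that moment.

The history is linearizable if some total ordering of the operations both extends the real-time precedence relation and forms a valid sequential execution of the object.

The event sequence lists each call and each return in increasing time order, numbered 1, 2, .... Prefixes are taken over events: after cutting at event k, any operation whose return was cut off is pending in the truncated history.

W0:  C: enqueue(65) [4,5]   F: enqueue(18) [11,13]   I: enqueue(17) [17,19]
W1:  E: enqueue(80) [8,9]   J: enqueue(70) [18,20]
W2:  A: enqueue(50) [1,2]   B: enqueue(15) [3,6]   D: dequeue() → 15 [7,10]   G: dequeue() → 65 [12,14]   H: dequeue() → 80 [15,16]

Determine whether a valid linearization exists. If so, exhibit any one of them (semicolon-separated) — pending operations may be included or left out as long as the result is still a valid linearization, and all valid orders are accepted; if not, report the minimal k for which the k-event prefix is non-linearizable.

not linearizable — minimal violating prefix: 10 events

cut after 9 events: linearizable; cut after 10 events (D responds, time 10): not linearizable
the 5 completed operations admit 4 real-time orders; each fails the queue replay
e.g. A, B, C, D, E: illegal at step 4, since D dequeue() → 15 cannot apply there
e.g. A, B, C, E, D: illegal at step 5, since D dequeue() → 15 cannot apply there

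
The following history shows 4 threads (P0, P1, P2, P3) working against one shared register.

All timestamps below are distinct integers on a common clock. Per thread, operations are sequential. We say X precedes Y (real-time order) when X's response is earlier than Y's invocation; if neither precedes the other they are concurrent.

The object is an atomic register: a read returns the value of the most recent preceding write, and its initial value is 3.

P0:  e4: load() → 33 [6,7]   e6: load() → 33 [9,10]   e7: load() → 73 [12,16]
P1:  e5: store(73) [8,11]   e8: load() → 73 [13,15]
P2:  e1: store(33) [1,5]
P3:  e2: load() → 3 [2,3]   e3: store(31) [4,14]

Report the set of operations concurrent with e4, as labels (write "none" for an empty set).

e4 spans [6,7]; an op avoiding the whole window 6..7 is ordered, any other is concurrent
e1 [1,5]: before
e2 [2,3]: before
e3 [4,14]: concurrent
e5 [8,11]: after
e6 [9,10]: after
e7 [12,16]: after
e8 [13,15]: after

e3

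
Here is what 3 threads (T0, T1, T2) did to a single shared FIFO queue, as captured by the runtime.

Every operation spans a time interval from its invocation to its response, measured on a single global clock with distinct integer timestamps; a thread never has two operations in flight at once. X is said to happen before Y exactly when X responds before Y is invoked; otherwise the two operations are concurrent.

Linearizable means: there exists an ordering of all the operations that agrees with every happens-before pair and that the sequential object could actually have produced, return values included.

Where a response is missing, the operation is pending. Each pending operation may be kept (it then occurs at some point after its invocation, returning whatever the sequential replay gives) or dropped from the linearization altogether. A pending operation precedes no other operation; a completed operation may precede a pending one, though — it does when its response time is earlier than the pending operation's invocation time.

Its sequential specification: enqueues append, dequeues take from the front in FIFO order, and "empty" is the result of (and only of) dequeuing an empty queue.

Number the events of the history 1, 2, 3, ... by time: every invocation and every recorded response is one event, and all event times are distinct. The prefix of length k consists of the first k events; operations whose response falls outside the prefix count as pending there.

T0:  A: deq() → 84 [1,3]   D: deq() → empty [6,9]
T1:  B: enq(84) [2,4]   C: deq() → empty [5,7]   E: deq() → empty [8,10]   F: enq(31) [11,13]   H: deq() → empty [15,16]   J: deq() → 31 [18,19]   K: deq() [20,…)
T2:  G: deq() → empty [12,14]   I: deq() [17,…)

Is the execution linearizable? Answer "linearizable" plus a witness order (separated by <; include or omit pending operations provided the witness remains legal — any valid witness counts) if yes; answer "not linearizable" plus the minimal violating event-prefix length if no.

cut after 15 events: linearizable; cut after 16 events (H responds, time 16): not linearizable
real-time-consistent orders of the 8 completed operations: 12 — all fail the FIFO queue replay
one such order, A, B, C, D, E, F, G, H, breaks at step 1 where A deq() → 84 is illegal
one such order, A, B, C, D, E, G, F, H, breaks at step 1 where A deq() → 84 is illegal

not linearizable — minimal violating prefix: 16 events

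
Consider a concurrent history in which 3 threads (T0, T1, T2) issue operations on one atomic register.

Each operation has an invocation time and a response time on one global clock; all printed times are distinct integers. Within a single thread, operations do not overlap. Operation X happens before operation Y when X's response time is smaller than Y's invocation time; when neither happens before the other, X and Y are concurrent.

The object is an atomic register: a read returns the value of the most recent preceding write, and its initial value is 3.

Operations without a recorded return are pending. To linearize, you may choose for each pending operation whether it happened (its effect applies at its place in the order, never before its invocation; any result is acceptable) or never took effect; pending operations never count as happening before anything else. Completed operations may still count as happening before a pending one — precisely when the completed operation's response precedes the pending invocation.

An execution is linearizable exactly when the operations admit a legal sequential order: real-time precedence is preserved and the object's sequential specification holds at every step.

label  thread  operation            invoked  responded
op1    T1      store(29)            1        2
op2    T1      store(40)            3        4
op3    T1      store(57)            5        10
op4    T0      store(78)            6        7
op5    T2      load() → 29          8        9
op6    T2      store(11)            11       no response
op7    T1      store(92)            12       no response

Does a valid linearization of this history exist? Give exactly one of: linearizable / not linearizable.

prefix check: 1..8 passes, 1..9 fails once op5's time-9 response joins
a single order respects real time; the 4 completed atomic register operations fail replay along it
including or dropping the 1 pending operation (op3) in any combination fails
one such order, op1, op2, op4, op5 (pending dropped), breaks at step 4 where op5 load() → 29 is illegal

not linearizable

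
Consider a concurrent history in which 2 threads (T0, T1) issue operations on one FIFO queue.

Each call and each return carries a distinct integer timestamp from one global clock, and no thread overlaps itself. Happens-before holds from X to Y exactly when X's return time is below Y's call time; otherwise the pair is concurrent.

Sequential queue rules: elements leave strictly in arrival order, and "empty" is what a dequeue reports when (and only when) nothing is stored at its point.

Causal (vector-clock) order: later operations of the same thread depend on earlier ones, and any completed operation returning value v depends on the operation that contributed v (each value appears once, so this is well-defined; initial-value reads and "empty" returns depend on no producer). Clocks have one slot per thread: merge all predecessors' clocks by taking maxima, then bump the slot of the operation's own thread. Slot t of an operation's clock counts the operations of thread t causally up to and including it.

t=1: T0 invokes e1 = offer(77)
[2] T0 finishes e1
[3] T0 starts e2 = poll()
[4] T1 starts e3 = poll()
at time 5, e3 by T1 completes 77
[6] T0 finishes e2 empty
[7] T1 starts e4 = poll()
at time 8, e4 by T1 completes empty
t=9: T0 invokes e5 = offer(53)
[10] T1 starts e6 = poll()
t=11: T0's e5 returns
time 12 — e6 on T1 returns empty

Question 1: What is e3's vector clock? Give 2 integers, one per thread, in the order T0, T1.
Answer: (1, 1)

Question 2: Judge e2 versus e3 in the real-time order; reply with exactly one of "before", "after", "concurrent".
Answer: concurrent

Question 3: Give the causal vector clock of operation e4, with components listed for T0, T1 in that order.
Answer: (1, 2)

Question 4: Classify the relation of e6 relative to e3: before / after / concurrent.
Answer: after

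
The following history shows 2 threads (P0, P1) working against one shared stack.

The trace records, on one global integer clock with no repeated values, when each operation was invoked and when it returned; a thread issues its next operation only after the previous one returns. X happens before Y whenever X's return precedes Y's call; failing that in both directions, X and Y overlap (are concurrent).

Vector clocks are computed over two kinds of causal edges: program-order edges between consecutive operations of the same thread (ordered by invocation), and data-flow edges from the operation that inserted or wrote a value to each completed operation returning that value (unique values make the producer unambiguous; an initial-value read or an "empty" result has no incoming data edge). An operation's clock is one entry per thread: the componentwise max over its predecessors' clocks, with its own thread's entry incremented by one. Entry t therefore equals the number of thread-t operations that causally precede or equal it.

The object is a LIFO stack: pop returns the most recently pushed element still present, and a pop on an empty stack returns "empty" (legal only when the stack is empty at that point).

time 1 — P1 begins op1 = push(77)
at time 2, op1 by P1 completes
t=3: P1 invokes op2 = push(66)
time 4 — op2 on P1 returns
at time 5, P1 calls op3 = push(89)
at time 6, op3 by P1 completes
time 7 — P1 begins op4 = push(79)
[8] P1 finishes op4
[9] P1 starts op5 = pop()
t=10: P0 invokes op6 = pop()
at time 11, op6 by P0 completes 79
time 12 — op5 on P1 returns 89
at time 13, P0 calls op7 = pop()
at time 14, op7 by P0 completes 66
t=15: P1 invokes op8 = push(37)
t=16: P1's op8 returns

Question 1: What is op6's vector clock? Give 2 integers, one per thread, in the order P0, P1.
invoked at 1, op1 has no predecessors; its own P1 bump gives (0, 1)
from VC(op1)=(0, 1), op2 (invoked 3) maxes components and bumps P1 → (0, 2)
from VC(op2)=(0, 2), op3 (invoked 5) maxes components and bumps P1 → (0, 3)
from VC(op3)=(0, 3), op4 (invoked 7) maxes components and bumps P1 → (0, 4)
from VC(op3)=(0, 3), VC(op4)=(0, 4), op5 (invoked 9) maxes components and bumps P1 → (0, 5)
from VC(op4)=(0, 4), op6 (invoked 10) maxes components and bumps P0 → (1, 4)
from VC(op5)=(0, 5), op8 (invoked 15) maxes components and bumps P1 → (0, 6)
from VC(op2)=(0, 2), VC(op6)=(1, 4), op7 (invoked 13) maxes components and bumps P0 → (2, 4)
target: VC(op6) = (1, 4)

(1, 4)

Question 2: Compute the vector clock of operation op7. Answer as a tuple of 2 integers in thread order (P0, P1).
VC(op1, invoked at 1): no causal predecessors; +1 on P1 → (0, 1)
VC(op2, invoked at 3): max of VC(op1)=(0, 1), then +1 on thread P1 → (0, 2)
VC(op3, invoked at 5): max of VC(op2)=(0, 2), then +1 on thread P1 → (0, 3)
VC(op4, invoked at 7): max of VC(op3)=(0, 3), then +1 on thread P1 → (0, 4)
VC(op5, invoked at 9): max of VC(op3)=(0, 3), VC(op4)=(0, 4), then +1 on thread P1 → (0, 5)
VC(op6, invoked at 10): max of VC(op4)=(0, 4), then +1 on thread P0 → (1, 4)
VC(op8, invoked at 15): max of VC(op5)=(0, 5), then +1 on thread P1 → (0, 6)
VC(op7, invoked at 13): max of VC(op2)=(0, 2), VC(op6)=(1, 4), then +1 on thread P0 → (2, 4)
target: VC(op7) = (2, 4)

(2, 4)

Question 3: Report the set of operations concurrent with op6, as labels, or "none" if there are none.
op6 spans [10,11]: anything still running between times 10 and 11 counts as concurrent
op1 [1,2]: before
op2 [3,4]: before
op3 [5,6]: before
op4 [7,8]: before
op5 [9,12]: concurrent
op7 [13,14]: after
op8 [15,16]: after

op5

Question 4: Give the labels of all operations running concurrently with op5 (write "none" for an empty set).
concurrent with op5 ([9,12]): every op whose interval crosses 9..12
op1 [1,2]: before
op2 [3,4]: before
op3 [5,6]: before
op4 [7,8]: before
op6 [10,11]: concurrent
op7 [13,14]: after
op8 [15,16]: after

op6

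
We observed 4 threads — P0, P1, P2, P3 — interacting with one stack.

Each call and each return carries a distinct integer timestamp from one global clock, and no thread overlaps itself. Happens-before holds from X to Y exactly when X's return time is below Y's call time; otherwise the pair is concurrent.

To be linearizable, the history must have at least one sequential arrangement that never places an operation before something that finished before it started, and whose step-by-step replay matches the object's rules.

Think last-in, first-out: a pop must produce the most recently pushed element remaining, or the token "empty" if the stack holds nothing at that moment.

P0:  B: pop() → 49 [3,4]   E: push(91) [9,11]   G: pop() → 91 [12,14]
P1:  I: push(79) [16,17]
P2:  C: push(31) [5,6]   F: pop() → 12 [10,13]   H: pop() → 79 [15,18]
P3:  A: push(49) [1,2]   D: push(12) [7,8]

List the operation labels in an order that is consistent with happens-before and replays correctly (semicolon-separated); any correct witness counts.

A; B; C; D; E; G; F; I; H

1. A push(49), leaving stack <49>
2. B pop() → 49, leaving stack <>
3. C push(31), leaving stack <31>
4. D push(12), leaving stack <31,12>
5. E push(91), leaving stack <31,12,91>
6. G pop() → 91, leaving stack <31,12>
7. F pop() → 12, leaving stack <31>
8. I push(79), leaving stack <31,79>
9. H pop() → 79, leaving stack <31>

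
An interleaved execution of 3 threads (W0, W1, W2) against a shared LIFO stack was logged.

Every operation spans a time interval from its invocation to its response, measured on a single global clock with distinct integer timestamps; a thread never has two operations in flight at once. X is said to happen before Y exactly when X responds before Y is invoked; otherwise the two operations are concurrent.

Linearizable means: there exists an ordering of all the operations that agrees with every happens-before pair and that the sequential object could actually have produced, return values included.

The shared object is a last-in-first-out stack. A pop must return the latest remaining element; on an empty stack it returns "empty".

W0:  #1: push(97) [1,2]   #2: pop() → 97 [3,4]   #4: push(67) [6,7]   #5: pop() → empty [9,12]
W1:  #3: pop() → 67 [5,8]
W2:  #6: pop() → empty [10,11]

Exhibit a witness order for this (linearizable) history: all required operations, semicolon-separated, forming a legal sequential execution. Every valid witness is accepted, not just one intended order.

#1; #2; #4; #3; #5; #6

after step 1 (#1 push(97)): stack <97>
after step 2 (#2 pop() → 97): stack <>
after step 3 (#4 push(67)): stack <67>
after step 4 (#3 pop() → 67): stack <>
after step 5 (#5 pop() → empty): stack <>
after step 6 (#6 pop() → empty): stack <>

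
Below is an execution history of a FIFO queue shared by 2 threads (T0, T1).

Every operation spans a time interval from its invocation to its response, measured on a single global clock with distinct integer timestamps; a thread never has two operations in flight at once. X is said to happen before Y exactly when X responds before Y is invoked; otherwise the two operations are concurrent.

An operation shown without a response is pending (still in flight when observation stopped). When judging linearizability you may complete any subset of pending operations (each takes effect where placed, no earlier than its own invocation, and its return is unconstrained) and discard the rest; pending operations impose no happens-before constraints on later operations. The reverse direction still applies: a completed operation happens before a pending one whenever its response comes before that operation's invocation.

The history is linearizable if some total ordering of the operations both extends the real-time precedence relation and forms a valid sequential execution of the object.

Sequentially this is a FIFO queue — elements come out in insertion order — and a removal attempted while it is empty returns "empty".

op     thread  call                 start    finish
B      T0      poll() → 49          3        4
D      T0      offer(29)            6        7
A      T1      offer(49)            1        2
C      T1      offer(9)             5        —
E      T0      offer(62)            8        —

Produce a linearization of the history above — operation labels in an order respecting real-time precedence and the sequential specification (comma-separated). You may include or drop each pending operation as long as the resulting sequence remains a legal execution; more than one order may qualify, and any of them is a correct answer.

step 1: A offer(49) — queue <49>
step 2: B poll() → 49 — queue <>
step 3: C offer(9) (pending, included) — queue <9>
step 4: D offer(29) — queue <9,29>

A, B, C, D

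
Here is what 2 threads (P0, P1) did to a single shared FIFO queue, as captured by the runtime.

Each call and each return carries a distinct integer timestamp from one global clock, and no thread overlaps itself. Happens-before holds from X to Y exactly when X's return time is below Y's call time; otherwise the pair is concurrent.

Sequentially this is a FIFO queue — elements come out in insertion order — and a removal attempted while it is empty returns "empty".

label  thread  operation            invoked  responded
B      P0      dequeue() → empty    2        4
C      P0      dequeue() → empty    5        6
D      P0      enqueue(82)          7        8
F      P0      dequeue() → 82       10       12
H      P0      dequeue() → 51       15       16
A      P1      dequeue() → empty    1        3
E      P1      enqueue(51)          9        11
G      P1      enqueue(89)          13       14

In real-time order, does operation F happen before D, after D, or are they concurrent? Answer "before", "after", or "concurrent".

F spans [10,12], D spans [7,8]
resp(D)=8 < inv(F)=10

after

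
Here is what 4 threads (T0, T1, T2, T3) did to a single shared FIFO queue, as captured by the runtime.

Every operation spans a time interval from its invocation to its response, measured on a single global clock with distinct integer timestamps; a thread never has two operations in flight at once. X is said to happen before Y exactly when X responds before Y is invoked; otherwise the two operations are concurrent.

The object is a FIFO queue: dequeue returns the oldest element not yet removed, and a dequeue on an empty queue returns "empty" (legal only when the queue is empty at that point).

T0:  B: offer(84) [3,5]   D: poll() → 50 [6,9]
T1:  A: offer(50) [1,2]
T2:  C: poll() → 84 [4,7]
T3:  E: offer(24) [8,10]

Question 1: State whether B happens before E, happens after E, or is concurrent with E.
B spans [3,5], E spans [8,10]
resp(B)=5 < inv(E)=8

before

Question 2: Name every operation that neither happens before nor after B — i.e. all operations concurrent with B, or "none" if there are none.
B runs from 3 to 5; window-overlapping ops are concurrent
A [1,2]: before
C [4,7]: concurrent
D [6,9]: after
E [8,10]: after

C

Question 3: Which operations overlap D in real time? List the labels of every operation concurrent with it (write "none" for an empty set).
overlap test against D [6,9]: concurrent iff the interval meets 6..9
A [1,2]: before
B [3,5]: before
C [4,7]: concurrent
E [8,10]: concurrent

C, E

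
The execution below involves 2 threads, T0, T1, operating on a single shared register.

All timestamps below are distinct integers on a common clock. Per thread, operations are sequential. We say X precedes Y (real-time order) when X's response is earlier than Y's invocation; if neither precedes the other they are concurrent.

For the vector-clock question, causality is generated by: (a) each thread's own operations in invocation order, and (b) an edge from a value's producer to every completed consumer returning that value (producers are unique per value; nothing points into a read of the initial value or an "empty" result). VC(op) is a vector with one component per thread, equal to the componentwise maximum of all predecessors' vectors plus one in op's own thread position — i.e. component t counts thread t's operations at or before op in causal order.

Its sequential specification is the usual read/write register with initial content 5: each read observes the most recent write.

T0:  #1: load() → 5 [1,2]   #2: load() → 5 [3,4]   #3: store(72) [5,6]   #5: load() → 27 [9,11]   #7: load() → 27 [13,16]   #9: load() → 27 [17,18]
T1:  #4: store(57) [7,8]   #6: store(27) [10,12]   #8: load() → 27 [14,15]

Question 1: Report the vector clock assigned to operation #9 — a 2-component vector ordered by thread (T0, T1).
Answer: (6, 2)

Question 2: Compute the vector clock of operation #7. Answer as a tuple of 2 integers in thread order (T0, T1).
Answer: (5, 2)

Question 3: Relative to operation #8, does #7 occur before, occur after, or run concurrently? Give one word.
Answer: concurrent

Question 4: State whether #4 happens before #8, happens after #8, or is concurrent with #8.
Answer: before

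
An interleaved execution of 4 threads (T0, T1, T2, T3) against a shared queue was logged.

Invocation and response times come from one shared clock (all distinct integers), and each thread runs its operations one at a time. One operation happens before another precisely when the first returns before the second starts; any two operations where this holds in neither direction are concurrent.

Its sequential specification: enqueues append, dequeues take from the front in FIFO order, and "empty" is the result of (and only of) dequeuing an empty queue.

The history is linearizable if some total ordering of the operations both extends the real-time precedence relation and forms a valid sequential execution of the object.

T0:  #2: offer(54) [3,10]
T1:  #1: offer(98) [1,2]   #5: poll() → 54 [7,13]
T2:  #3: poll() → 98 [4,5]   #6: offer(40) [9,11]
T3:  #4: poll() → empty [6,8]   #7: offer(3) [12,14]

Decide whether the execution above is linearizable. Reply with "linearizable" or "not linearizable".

linearizable

a witness: #1, #2, #3, #5, #4, #6, #7
after step 1 (#1 offer(98)): queue <98>
after step 2 (#2 offer(54)): queue <98,54>
after step 3 (#3 poll() → 98): queue <54>
after step 4 (#5 poll() → 54): queue <>
after step 5 (#4 poll() → empty): queue <>
after step 6 (#6 offer(40)): queue <40>
after step 7 (#7 offer(3)): queue <40,3>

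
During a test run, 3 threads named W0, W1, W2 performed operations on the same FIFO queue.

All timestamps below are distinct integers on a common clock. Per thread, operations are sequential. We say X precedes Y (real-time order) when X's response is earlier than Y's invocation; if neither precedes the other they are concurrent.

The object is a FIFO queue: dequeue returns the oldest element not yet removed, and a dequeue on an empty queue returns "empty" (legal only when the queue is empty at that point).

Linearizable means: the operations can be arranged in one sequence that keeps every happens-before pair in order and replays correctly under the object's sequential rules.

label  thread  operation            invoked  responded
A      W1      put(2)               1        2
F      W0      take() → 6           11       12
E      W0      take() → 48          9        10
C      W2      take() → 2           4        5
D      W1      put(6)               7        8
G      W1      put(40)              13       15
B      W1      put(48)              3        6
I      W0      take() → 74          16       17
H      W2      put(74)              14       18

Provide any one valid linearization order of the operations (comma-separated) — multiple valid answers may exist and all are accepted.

A, B, C, D, E, F, H, G, I

1. A put(2), leaving queue <2>
2. B put(48), leaving queue <2,48>
3. C take() → 2, leaving queue <48>
4. D put(6), leaving queue <48,6>
5. E take() → 48, leaving queue <6>
6. F take() → 6, leaving queue <>
7. H put(74), leaving queue <74>
8. G put(40), leaving queue <74,40>
9. I take() → 74, leaving queue <40>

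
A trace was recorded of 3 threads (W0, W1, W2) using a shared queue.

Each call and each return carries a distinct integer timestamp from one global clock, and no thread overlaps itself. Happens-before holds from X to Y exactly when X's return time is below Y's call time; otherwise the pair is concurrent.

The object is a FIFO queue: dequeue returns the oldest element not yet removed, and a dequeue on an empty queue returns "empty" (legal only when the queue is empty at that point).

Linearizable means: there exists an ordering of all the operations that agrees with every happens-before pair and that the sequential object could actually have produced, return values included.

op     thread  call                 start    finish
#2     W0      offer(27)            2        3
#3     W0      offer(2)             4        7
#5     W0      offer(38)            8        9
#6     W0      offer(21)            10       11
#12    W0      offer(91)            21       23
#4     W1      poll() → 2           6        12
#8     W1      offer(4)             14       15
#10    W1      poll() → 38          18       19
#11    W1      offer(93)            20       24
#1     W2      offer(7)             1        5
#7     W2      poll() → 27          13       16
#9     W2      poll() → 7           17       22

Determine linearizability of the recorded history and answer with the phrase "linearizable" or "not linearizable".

through event 11 a valid linearization exists; event 12 (#4 responding at time 12) ends that
the 6 completed operations admit 11 real-time orders; each fails the queue replay
take #1, #2, #3, #4, #5, #6: step 4 already fails, because #4 poll() → 2 cannot occur there
take #1, #2, #3, #5, #4, #6: step 5 already fails, because #4 poll() → 2 cannot occur there

not linearizable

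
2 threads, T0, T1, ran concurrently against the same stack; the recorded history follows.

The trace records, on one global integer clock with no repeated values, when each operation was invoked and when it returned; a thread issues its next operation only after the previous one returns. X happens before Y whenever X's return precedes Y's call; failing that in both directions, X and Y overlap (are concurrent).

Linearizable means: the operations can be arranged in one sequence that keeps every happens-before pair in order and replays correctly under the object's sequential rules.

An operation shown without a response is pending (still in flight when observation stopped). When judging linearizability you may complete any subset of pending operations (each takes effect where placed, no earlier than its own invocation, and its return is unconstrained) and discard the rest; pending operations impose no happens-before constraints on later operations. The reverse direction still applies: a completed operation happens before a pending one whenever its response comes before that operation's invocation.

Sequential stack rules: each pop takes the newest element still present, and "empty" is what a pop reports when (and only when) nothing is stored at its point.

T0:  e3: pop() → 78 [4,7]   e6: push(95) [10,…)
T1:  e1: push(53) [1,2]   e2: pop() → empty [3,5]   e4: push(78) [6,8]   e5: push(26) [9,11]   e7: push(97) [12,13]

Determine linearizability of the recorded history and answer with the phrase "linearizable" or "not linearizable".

not linearizable

through event 6 a valid linearization exists; event 7 (e3 responding at time 7) ends that
no legal order exists: 2 real-time-consistent candidates over 3 completed stack operations, all rejected
no escape via the 1 pending operation (e4): every completion choice fails
one such order, e1, e2, e3 (pending dropped), breaks at step 2 where e2 pop() → empty is illegal
one such order, e1, e3, e2 (pending dropped), breaks at step 2 where e3 pop() → 78 is illegal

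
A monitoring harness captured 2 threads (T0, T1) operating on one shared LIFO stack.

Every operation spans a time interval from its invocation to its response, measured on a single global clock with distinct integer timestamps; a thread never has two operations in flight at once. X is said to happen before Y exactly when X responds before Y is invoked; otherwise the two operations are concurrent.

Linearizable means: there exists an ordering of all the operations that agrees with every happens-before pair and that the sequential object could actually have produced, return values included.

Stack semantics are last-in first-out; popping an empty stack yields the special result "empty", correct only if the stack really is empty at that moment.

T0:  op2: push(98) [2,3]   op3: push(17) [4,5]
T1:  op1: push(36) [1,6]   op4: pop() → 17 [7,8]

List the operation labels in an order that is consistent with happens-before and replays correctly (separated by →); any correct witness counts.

op1 → op2 → op3 → op4

1. op1 push(36), leaving stack <36>
2. op2 push(98), leaving stack <36,98>
3. op3 push(17), leaving stack <36,98,17>
4. op4 pop() → 17, leaving stack <36,98>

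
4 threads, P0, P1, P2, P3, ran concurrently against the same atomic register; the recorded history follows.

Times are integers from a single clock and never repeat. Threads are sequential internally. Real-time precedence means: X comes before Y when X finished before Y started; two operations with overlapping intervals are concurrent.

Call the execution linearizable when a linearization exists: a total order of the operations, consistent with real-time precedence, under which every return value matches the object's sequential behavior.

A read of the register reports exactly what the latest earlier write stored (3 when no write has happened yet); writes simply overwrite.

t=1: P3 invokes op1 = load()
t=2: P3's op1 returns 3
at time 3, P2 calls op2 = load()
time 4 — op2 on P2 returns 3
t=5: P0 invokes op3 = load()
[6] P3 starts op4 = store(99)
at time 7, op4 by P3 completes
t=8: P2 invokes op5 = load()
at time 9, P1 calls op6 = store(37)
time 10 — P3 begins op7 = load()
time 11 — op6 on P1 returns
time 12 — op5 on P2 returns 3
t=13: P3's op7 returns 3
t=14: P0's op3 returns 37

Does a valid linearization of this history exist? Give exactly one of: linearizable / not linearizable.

not linearizable

cut after 11 events: linearizable; cut after 12 events (op5 responds, time 12): not linearizable
2 orders of the 5 completed atomic register ops respect real time; none is legal
no escape via the 2 pending operations (op3, op7): every completion choice fails
for example op1, op2, op4, op5, op6 (pending dropped) fails at step 4: op5 load() → 3 is not legal there
for example op1, op2, op4, op6, op5 (pending dropped) fails at step 5: op5 load() → 3 is not legal there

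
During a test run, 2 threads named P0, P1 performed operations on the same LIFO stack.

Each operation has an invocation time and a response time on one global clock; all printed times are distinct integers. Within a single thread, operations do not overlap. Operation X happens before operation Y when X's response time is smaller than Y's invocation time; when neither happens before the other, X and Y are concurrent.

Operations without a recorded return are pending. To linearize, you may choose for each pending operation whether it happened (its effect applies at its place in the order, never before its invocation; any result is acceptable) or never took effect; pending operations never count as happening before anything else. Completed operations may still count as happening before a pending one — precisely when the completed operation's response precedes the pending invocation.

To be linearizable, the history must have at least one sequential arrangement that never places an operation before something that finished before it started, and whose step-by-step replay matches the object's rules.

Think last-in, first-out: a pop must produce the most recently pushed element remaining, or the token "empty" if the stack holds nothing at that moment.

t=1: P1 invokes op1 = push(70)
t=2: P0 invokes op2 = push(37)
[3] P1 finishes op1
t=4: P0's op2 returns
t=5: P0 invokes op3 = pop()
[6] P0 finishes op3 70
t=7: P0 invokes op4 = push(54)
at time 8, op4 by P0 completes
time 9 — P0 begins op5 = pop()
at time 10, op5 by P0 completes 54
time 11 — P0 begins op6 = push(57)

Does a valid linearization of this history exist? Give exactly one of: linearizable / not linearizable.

one valid linearization: op2, op1, op3, op4, op5
1. op2 push(37), leaving stack <37>
2. op1 push(70), leaving stack <37,70>
3. op3 pop() → 70, leaving stack <37>
4. op4 push(54), leaving stack <37,54>
5. op5 pop() → 54, leaving stack <37>

linearizable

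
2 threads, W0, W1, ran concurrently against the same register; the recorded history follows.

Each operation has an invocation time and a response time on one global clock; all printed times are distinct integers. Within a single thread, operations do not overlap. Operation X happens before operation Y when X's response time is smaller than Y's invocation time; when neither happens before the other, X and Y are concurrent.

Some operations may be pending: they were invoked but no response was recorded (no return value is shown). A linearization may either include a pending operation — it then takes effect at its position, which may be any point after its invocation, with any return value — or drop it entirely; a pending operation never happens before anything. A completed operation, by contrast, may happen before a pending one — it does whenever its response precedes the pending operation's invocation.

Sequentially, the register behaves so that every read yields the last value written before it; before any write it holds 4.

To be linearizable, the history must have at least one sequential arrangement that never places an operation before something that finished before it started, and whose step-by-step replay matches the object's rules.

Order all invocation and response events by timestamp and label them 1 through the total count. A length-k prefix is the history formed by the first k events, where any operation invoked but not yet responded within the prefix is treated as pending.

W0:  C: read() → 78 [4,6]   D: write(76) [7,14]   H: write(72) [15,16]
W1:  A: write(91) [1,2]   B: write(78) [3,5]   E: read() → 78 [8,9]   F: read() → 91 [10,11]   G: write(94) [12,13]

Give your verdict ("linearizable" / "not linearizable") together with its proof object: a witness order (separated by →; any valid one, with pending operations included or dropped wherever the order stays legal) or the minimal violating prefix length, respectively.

not linearizable — minimal violating prefix: 11 events

already the first 11 events (up to F's response at time 11) admit no linearization; the first 10 still do
all 2 real-time-respecting orders fail — 5 completed register operations, no legal replay
no escape via the 1 pending operation (D): every completion choice fails
take A, B, C, E, F (pending dropped): step 5 already fails, because F read() → 91 cannot occur there
take A, C, B, E, F (pending dropped): step 2 already fails, because C read() → 78 cannot occur there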